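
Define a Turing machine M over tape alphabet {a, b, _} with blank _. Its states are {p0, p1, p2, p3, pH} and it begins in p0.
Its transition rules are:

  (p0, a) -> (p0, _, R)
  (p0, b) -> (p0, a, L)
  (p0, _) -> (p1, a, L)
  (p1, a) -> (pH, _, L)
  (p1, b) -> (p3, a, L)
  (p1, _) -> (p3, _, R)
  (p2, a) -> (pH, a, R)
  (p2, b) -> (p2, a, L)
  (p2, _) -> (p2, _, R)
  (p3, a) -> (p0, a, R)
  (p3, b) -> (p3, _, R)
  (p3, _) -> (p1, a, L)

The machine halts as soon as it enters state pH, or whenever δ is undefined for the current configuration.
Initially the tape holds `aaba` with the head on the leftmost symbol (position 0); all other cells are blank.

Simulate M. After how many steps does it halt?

state=p0 head=0 tape=[a]aba__   (p0,a)→(p0,_,R)
state=p0 head=1 tape=_[a]ba__   (p0,a)→(p0,_,R)
state=p0 head=2 tape=__[b]a__   (p0,b)→(p0,a,L)
state=p0 head=1 tape=_[_]aa__   (p0,_)→(p1,a,L)
state=p1 head=0 tape=[_]aaa__   (p1,_)→(p3,_,R)
state=p3 head=1 tape=_[a]aa__   (p3,a)→(p0,a,R)
state=p0 head=2 tape=_a[a]a__   (p0,a)→(p0,_,R)
state=p0 head=3 tape=_a_[a]__   (p0,a)→(p0,_,R)
state=p0 head=4 tape=_a__[_]_   (p0,_)→(p1,a,L)
state=p1 head=3 tape=_a_[_]a_   (p1,_)→(p3,_,R)
state=p3 head=4 tape=_a__[a]_   (p3,a)→(p0,a,R)
state=p0 head=5 tape=_a__a[_]   (p0,_)→(p1,a,L)
state=p1 head=4 tape=_a__[a]a   (p1,a)→(pH,_,L)
state=pH head=3 tape=_a_[_]_a
M halts after 13 transitions.

13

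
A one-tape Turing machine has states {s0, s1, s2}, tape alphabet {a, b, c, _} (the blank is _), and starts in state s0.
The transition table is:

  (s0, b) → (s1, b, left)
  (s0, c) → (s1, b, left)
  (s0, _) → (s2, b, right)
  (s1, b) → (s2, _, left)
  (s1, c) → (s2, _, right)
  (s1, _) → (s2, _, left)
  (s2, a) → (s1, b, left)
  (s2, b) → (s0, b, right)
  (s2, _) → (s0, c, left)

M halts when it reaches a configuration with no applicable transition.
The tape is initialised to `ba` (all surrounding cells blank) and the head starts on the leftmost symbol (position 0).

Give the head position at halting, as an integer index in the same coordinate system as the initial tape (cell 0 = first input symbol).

state=s0 head=0 tape=___[b]a   (s0,b)→(s1,b,left)
state=s1 head=-1 tape=__[_]ba   (s1,_)→(s2,_,left)
state=s2 head=-2 tape=_[_]_ba   (s2,_)→(s0,c,left)
state=s0 head=-3 tape=[_]c_ba   (s0,_)→(s2,b,right)
state=s2 head=-2 tape=b[c]_ba
At halt the head is at cell -2.

-2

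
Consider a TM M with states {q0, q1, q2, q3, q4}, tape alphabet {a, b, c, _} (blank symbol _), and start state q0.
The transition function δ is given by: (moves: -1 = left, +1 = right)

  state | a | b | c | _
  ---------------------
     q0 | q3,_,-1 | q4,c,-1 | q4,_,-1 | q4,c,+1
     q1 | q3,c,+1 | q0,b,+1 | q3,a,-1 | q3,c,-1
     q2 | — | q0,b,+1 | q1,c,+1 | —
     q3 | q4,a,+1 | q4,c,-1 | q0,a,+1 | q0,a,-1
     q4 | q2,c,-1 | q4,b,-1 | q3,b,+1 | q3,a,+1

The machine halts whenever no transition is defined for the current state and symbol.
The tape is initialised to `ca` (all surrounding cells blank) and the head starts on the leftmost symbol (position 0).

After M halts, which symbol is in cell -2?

state=q0 head=0 tape=___[c]a   (q0,c)→(q4,_,-1)
state=q4 head=-1 tape=__[_]_a   (q4,_)→(q3,a,+1)
state=q3 head=0 tape=__a[_]a   (q3,_)→(q0,a,-1)
state=q0 head=-1 tape=__[a]aa   (q0,a)→(q3,_,-1)
state=q3 head=-2 tape=_[_]_aa   (q3,_)→(q0,a,-1)
state=q0 head=-3 tape=[_]a_aa   (q0,_)→(q4,c,+1)
state=q4 head=-2 tape=c[a]_aa   (q4,a)→(q2,c,-1)
state=q2 head=-3 tape=[c]c_aa   (q2,c)→(q1,c,+1)
state=q1 head=-2 tape=c[c]_aa   (q1,c)→(q3,a,-1)
state=q3 head=-3 tape=[c]a_aa   (q3,c)→(q0,a,+1)
state=q0 head=-2 tape=a[a]_aa   (q0,a)→(q3,_,-1)
state=q3 head=-3 tape=[a]__aa   (q3,a)→(q4,a,+1)
state=q4 head=-2 tape=a[_]_aa   (q4,_)→(q3,a,+1)
state=q3 head=-1 tape=aa[_]aa   (q3,_)→(q0,a,-1)
state=q0 head=-2 tape=a[a]aaa   (q0,a)→(q3,_,-1)
state=q3 head=-3 tape=[a]_aaa   (q3,a)→(q4,a,+1)
state=q4 head=-2 tape=a[_]aaa   (q4,_)→(q3,a,+1)
state=q3 head=-1 tape=aa[a]aa   (q3,a)→(q4,a,+1)
state=q4 head=0 tape=aaa[a]a   (q4,a)→(q2,c,-1)
state=q2 head=-1 tape=aa[a]ca
Cell -2 holds a when M halts.

a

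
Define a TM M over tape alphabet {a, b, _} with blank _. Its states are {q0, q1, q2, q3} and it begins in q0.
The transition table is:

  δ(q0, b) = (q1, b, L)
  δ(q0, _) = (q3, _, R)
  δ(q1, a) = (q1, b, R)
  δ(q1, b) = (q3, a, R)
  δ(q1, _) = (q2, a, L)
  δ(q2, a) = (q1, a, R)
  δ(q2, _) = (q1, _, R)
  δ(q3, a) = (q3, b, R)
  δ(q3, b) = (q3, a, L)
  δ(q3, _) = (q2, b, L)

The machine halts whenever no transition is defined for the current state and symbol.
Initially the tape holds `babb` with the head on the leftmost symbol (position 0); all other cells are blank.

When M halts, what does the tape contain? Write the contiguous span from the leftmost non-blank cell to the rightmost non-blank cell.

state=q0 head=0 tape=___[b]abb_   (q0,b)→(q1,b,L)
state=q1 head=-1 tape=__[_]babb_   (q1,_)→(q2,a,L)
state=q2 head=-2 tape=_[_]ababb_   (q2,_)→(q1,_,R)
state=q1 head=-1 tape=__[a]babb_   (q1,a)→(q1,b,R)
state=q1 head=0 tape=__b[b]abb_   (q1,b)→(q3,a,R)
state=q3 head=1 tape=__ba[a]bb_   (q3,a)→(q3,b,R)
state=q3 head=2 tape=__bab[b]b_   (q3,b)→(q3,a,L)
state=q3 head=1 tape=__ba[b]ab_   (q3,b)→(q3,a,L)
state=q3 head=0 tape=__b[a]aab_   (q3,a)→(q3,b,R)
state=q3 head=1 tape=__bb[a]ab_   (q3,a)→(q3,b,R)
state=q3 head=2 tape=__bbb[a]b_   (q3,a)→(q3,b,R)
state=q3 head=3 tape=__bbbb[b]_   (q3,b)→(q3,a,L)
state=q3 head=2 tape=__bbb[b]a_   (q3,b)→(q3,a,L)
state=q3 head=1 tape=__bb[b]aa_   (q3,b)→(q3,a,L)
state=q3 head=0 tape=__b[b]aaa_   (q3,b)→(q3,a,L)
state=q3 head=-1 tape=__[b]aaaa_   (q3,b)→(q3,a,L)
state=q3 head=-2 tape=_[_]aaaaa_   (q3,_)→(q2,b,L)
state=q2 head=-3 tape=[_]baaaaa_   (q2,_)→(q1,_,R)
state=q1 head=-2 tape=_[b]aaaaa_   (q1,b)→(q3,a,R)
state=q3 head=-1 tape=_a[a]aaaa_   (q3,a)→(q3,b,R)
state=q3 head=0 tape=_ab[a]aaa_   (q3,a)→(q3,b,R)
state=q3 head=1 tape=_abb[a]aa_   (q3,a)→(q3,b,R)
state=q3 head=2 tape=_abbb[a]a_   (q3,a)→(q3,b,R)
state=q3 head=3 tape=_abbbb[a]_   (q3,a)→(q3,b,R)
state=q3 head=4 tape=_abbbbb[_]   (q3,_)→(q2,b,L)
state=q2 head=3 tape=_abbbb[b]b
The non-blank tape span at halt is abbbbbb.

abbbbbb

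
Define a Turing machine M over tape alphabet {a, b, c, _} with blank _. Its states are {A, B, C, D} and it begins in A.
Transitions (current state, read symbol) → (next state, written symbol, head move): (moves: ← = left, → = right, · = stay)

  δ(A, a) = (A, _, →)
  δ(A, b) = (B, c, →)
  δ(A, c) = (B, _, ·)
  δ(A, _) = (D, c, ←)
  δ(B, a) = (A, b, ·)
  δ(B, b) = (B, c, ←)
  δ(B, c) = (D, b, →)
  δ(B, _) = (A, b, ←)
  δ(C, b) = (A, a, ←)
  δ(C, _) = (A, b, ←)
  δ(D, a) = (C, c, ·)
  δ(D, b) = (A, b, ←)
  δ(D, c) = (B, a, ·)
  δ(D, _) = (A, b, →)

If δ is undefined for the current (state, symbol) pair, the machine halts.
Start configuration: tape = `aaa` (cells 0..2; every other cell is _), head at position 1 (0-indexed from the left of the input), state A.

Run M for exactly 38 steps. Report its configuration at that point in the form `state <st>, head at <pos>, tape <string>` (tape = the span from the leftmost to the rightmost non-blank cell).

state=A head=1 tape=a[a]a___   (A,a)→(A,_,→)
state=A head=2 tape=a_[a]___   (A,a)→(A,_,→)
state=A head=3 tape=a__[_]__   (A,_)→(D,c,←)
state=D head=2 tape=a_[_]c__   (D,_)→(A,b,→)
state=A head=3 tape=a_b[c]__   (A,c)→(B,_,·)
state=B head=3 tape=a_b[_]__   (B,_)→(A,b,←)
state=A head=2 tape=a_[b]b__   (A,b)→(B,c,→)
state=B head=3 tape=a_c[b]__   (B,b)→(B,c,←)
state=B head=2 tape=a_[c]c__   (B,c)→(D,b,→)
state=D head=3 tape=a_b[c]__   (D,c)→(B,a,·)
state=B head=3 tape=a_b[a]__   (B,a)→(A,b,·)
state=A head=3 tape=a_b[b]__   (A,b)→(B,c,→)
state=B head=4 tape=a_bc[_]_   (B,_)→(A,b,←)
state=A head=3 tape=a_b[c]b_   (A,c)→(B,_,·)
state=B head=3 tape=a_b[_]b_   (B,_)→(A,b,←)
state=A head=2 tape=a_[b]bb_   (A,b)→(B,c,→)
state=B head=3 tape=a_c[b]b_   (B,b)→(B,c,←)
state=B head=2 tape=a_[c]cb_   (B,c)→(D,b,→)
state=D head=3 tape=a_b[c]b_   (D,c)→(B,a,·)
state=B head=3 tape=a_b[a]b_   (B,a)→(A,b,·)
state=A head=3 tape=a_b[b]b_   (A,b)→(B,c,→)
state=B head=4 tape=a_bc[b]_   (B,b)→(B,c,←)
state=B head=3 tape=a_b[c]c_   (B,c)→(D,b,→)
state=D head=4 tape=a_bb[c]_   (D,c)→(B,a,·)
state=B head=4 tape=a_bb[a]_   (B,a)→(A,b,·)
state=A head=4 tape=a_bb[b]_   (A,b)→(B,c,→)
state=B head=5 tape=a_bbc[_]   (B,_)→(A,b,←)
state=A head=4 tape=a_bb[c]b   (A,c)→(B,_,·)
state=B head=4 tape=a_bb[_]b   (B,_)→(A,b,←)
state=A head=3 tape=a_b[b]bb   (A,b)→(B,c,→)
state=B head=4 tape=a_bc[b]b   (B,b)→(B,c,←)
state=B head=3 tape=a_b[c]cb   (B,c)→(D,b,→)
state=D head=4 tape=a_bb[c]b   (D,c)→(B,a,·)
state=B head=4 tape=a_bb[a]b   (B,a)→(A,b,·)
state=A head=4 tape=a_bb[b]b   (A,b)→(B,c,→)
state=B head=5 tape=a_bbc[b]   (B,b)→(B,c,←)
state=B head=4 tape=a_bb[c]c   (B,c)→(D,b,→)
state=D head=5 tape=a_bbb[c]   (D,c)→(B,a,·)
state=B head=5 tape=a_bbb[a]
After 38 steps: state B, head at 5, tape a_bbba.

state B, head at 5, tape a_bbba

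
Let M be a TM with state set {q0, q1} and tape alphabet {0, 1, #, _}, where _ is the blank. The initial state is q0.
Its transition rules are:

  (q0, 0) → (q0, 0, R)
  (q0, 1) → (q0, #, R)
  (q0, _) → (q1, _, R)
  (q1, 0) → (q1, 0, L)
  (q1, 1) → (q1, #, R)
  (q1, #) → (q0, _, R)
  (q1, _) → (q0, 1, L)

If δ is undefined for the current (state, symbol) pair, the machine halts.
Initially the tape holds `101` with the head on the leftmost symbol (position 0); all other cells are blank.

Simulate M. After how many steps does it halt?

8

state=q0 head=0 tape=[1]01___   (q0,1)→(q0,#,R)
state=q0 head=1 tape=#[0]1___   (q0,0)→(q0,0,R)
state=q0 head=2 tape=#0[1]___   (q0,1)→(q0,#,R)
state=q0 head=3 tape=#0#[_]__   (q0,_)→(q1,_,R)
state=q1 head=4 tape=#0#_[_]_   (q1,_)→(q0,1,L)
state=q0 head=3 tape=#0#[_]1_   (q0,_)→(q1,_,R)
state=q1 head=4 tape=#0#_[1]_   (q1,1)→(q1,#,R)
state=q1 head=5 tape=#0#_#[_]   (q1,_)→(q0,1,L)
state=q0 head=4 tape=#0#_[#]1
M halts after 8 transitions.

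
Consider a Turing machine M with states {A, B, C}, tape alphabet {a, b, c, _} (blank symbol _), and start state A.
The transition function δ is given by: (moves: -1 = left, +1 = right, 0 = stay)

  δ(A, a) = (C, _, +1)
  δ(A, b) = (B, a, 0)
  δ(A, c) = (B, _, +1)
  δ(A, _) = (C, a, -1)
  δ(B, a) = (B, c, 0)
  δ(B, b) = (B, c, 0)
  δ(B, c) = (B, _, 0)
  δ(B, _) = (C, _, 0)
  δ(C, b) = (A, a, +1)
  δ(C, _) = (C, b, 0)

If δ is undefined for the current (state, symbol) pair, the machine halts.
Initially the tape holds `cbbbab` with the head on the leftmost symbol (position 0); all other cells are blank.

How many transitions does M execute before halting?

21

A | [c]bbbab_   read c → write _, move +1, go to B
B | _[b]bbab_   read b → write c, move 0, go to B
B | _[c]bbab_   read c → write _, move 0, go to B
B | _[_]bbab_   read _ → write _, move 0, go to C
C | _[_]bbab_   read _ → write b, move 0, go to C
C | _[b]bbab_   read b → write a, move +1, go to A
A | _a[b]bab_   read b → write a, move 0, go to B
B | _a[a]bab_   read a → write c, move 0, go to B
B | _a[c]bab_   read c → write _, move 0, go to B
B | _a[_]bab_   read _ → write _, move 0, go to C
C | _a[_]bab_   read _ → write b, move 0, go to C
C | _a[b]bab_   read b → write a, move +1, go to A
A | _aa[b]ab_   read b → write a, move 0, go to B
B | _aa[a]ab_   read a → write c, move 0, go to B
B | _aa[c]ab_   read c → write _, move 0, go to B
B | _aa[_]ab_   read _ → write _, move 0, go to C
C | _aa[_]ab_   read _ → write b, move 0, go to C
C | _aa[b]ab_   read b → write a, move +1, go to A
A | _aaa[a]b_   read a → write _, move +1, go to C
C | _aaa_[b]_   read b → write a, move +1, go to A
A | _aaa_a[_]   read _ → write a, move -1, go to C
C | _aaa_[a]a
M halts after 21 transitions.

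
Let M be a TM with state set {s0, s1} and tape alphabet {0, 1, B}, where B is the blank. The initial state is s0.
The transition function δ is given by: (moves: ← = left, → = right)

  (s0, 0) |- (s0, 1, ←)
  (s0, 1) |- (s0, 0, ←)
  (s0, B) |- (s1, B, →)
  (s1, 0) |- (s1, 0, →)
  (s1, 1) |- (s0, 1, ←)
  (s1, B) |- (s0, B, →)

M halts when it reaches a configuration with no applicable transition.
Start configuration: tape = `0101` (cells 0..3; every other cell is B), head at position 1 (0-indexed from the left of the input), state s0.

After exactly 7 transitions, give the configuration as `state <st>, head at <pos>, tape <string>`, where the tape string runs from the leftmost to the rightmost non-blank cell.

state s1, head at 0, tape 1001

s0 | B0[1]01   read 1 → write 0, move ←, go to s0
s0 | B[0]001   read 0 → write 1, move ←, go to s0
s0 | [B]1001   read B → write B, move →, go to s1
s1 | B[1]001   read 1 → write 1, move ←, go to s0
s0 | [B]1001   read B → write B, move →, go to s1
s1 | B[1]001   read 1 → write 1, move ←, go to s0
s0 | [B]1001   read B → write B, move →, go to s1
s1 | B[1]001
After 7 steps: state s1, head at 0, tape 1001.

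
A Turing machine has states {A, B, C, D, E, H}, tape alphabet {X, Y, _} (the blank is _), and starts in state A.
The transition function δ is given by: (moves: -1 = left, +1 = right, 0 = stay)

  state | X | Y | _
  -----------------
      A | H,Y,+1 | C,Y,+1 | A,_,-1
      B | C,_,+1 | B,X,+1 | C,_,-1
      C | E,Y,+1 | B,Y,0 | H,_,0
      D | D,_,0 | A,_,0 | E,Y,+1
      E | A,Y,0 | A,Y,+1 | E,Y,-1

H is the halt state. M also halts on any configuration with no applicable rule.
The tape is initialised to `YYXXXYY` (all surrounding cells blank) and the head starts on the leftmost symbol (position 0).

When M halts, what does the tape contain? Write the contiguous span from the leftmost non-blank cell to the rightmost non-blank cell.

YX_YYXYY

A | [Y]YXXXYY__   read Y → write Y, move +1, go to C
C | Y[Y]XXXYY__   read Y → write Y, move 0, go to B
B | Y[Y]XXXYY__   read Y → write X, move +1, go to B
B | YX[X]XXYY__   read X → write _, move +1, go to C
C | YX_[X]XYY__   read X → write Y, move +1, go to E
E | YX_Y[X]YY__   read X → write Y, move 0, go to A
A | YX_Y[Y]YY__   read Y → write Y, move +1, go to C
C | YX_YY[Y]Y__   read Y → write Y, move 0, go to B
B | YX_YY[Y]Y__   read Y → write X, move +1, go to B
B | YX_YYX[Y]__   read Y → write X, move +1, go to B
B | YX_YYXX[_]_   read _ → write _, move -1, go to C
C | YX_YYX[X]__   read X → write Y, move +1, go to E
E | YX_YYXY[_]_   read _ → write Y, move -1, go to E
E | YX_YYX[Y]Y_   read Y → write Y, move +1, go to A
A | YX_YYXY[Y]_   read Y → write Y, move +1, go to C
C | YX_YYXYY[_]   read _ → write _, move 0, go to H
H | YX_YYXYY[_]
The non-blank tape span at halt is YX_YYXYY.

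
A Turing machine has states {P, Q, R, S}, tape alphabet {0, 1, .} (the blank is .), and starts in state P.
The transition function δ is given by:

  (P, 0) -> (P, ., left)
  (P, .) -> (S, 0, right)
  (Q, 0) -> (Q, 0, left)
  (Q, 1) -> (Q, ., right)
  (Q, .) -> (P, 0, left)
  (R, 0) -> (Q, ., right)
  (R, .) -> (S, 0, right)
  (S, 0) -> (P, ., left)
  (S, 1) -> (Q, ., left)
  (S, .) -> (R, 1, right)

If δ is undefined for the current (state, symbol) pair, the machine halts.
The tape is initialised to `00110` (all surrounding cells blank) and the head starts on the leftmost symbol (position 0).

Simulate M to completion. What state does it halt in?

P

P | .[0]0110   read 0 → write ., move left, go to P
P | [.].0110   read . → write 0, move right, go to S
S | 0[.]0110   read . → write 1, move right, go to R
R | 01[0]110   read 0 → write ., move right, go to Q
Q | 01.[1]10   read 1 → write ., move right, go to Q
Q | 01..[1]0   read 1 → write ., move right, go to Q
Q | 01...[0]   read 0 → write 0, move left, go to Q
Q | 01..[.]0   read . → write 0, move left, go to P
P | 01.[.]00   read . → write 0, move right, go to S
S | 01.0[0]0   read 0 → write ., move left, go to P
P | 01.[0].0   read 0 → write ., move left, go to P
P | 01[.]..0   read . → write 0, move right, go to S
S | 010[.].0   read . → write 1, move right, go to R
R | 0101[.]0   read . → write 0, move right, go to S
S | 01010[0]   read 0 → write ., move left, go to P
P | 0101[0].   read 0 → write ., move left, go to P
P | 010[1]..
No transition is defined for (P, 1); M halts in state P.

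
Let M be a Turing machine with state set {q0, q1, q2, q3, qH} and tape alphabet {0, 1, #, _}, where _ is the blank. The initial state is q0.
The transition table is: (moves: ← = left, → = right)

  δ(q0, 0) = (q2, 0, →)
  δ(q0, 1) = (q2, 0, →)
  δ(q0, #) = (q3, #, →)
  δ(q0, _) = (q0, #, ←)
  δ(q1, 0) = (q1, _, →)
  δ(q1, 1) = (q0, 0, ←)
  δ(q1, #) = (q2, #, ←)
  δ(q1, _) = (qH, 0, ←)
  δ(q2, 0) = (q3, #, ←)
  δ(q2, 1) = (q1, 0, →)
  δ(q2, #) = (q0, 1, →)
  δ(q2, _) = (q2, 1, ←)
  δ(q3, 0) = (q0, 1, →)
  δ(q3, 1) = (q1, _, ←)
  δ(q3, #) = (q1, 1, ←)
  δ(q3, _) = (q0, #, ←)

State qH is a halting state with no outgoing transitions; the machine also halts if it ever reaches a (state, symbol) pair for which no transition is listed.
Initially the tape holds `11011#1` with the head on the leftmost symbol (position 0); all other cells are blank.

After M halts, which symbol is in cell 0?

0

q0 | [1]1011#1   read 1 → write 0, move →, go to q2
q2 | 0[1]011#1   read 1 → write 0, move →, go to q1
q1 | 00[0]11#1   read 0 → write _, move →, go to q1
q1 | 00_[1]1#1   read 1 → write 0, move ←, go to q0
q0 | 00[_]01#1   read _ → write #, move ←, go to q0
q0 | 0[0]#01#1   read 0 → write 0, move →, go to q2
q2 | 00[#]01#1   read # → write 1, move →, go to q0
q0 | 001[0]1#1   read 0 → write 0, move →, go to q2
q2 | 0010[1]#1   read 1 → write 0, move →, go to q1
q1 | 00100[#]1   read # → write #, move ←, go to q2
q2 | 0010[0]#1   read 0 → write #, move ←, go to q3
q3 | 001[0]##1   read 0 → write 1, move →, go to q0
q0 | 0011[#]#1   read # → write #, move →, go to q3
q3 | 0011#[#]1   read # → write 1, move ←, go to q1
q1 | 0011[#]11   read # → write #, move ←, go to q2
q2 | 001[1]#11   read 1 → write 0, move →, go to q1
q1 | 0010[#]11   read # → write #, move ←, go to q2
q2 | 001[0]#11   read 0 → write #, move ←, go to q3
q3 | 00[1]##11   read 1 → write _, move ←, go to q1
q1 | 0[0]_##11   read 0 → write _, move →, go to q1
q1 | 0_[_]##11   read _ → write 0, move ←, go to qH
qH | 0[_]0##11
Cell 0 holds 0 when M halts.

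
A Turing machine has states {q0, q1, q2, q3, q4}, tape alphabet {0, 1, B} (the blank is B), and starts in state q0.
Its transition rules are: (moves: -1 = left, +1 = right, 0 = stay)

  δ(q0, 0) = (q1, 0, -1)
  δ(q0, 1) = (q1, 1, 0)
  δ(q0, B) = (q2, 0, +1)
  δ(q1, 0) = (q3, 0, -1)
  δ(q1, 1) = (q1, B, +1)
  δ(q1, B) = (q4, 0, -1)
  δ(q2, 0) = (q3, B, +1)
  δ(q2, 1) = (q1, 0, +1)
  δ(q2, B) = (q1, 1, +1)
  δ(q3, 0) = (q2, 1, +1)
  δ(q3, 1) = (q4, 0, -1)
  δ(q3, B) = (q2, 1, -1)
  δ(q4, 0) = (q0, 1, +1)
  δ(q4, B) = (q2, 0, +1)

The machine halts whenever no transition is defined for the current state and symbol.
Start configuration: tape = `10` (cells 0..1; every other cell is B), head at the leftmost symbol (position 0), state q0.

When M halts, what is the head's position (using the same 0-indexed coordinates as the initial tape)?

2

state=q0 head=0 tape=B[1]0BB   (q0,1)→(q1,1,0)
state=q1 head=0 tape=B[1]0BB   (q1,1)→(q1,B,+1)
state=q1 head=1 tape=BB[0]BB   (q1,0)→(q3,0,-1)
state=q3 head=0 tape=B[B]0BB   (q3,B)→(q2,1,-1)
state=q2 head=-1 tape=[B]10BB   (q2,B)→(q1,1,+1)
state=q1 head=0 tape=1[1]0BB   (q1,1)→(q1,B,+1)
state=q1 head=1 tape=1B[0]BB   (q1,0)→(q3,0,-1)
state=q3 head=0 tape=1[B]0BB   (q3,B)→(q2,1,-1)
state=q2 head=-1 tape=[1]10BB   (q2,1)→(q1,0,+1)
state=q1 head=0 tape=0[1]0BB   (q1,1)→(q1,B,+1)
state=q1 head=1 tape=0B[0]BB   (q1,0)→(q3,0,-1)
state=q3 head=0 tape=0[B]0BB   (q3,B)→(q2,1,-1)
state=q2 head=-1 tape=[0]10BB   (q2,0)→(q3,B,+1)
state=q3 head=0 tape=B[1]0BB   (q3,1)→(q4,0,-1)
state=q4 head=-1 tape=[B]00BB   (q4,B)→(q2,0,+1)
state=q2 head=0 tape=0[0]0BB   (q2,0)→(q3,B,+1)
state=q3 head=1 tape=0B[0]BB   (q3,0)→(q2,1,+1)
state=q2 head=2 tape=0B1[B]B   (q2,B)→(q1,1,+1)
state=q1 head=3 tape=0B11[B]   (q1,B)→(q4,0,-1)
state=q4 head=2 tape=0B1[1]0
At halt the head is at cell 2.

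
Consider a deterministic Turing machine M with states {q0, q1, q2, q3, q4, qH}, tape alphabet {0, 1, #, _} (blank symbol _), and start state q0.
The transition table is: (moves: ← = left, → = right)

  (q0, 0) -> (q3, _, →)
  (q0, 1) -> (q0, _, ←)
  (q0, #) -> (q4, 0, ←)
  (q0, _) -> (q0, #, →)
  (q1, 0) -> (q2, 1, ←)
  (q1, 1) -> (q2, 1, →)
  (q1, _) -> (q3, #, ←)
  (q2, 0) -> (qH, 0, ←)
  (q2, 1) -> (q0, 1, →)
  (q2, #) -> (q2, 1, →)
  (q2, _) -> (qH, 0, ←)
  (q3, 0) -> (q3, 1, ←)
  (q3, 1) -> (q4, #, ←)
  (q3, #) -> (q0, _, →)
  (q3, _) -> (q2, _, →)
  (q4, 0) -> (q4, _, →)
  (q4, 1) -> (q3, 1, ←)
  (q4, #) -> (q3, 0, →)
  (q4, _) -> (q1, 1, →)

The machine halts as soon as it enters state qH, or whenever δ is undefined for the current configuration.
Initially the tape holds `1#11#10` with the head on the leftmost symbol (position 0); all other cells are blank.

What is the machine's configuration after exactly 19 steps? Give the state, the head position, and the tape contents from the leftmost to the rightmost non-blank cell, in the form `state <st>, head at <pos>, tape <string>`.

q0 | __[1]#11#10   read 1 → write _, move ←, go to q0
q0 | _[_]_#11#10   read _ → write #, move →, go to q0
q0 | _#[_]#11#10   read _ → write #, move →, go to q0
q0 | _##[#]11#10   read # → write 0, move ←, go to q4
q4 | _#[#]011#10   read # → write 0, move →, go to q3
q3 | _#0[0]11#10   read 0 → write 1, move ←, go to q3
q3 | _#[0]111#10   read 0 → write 1, move ←, go to q3
q3 | _[#]1111#10   read # → write _, move →, go to q0
q0 | __[1]111#10   read 1 → write _, move ←, go to q0
q0 | _[_]_111#10   read _ → write #, move →, go to q0
q0 | _#[_]111#10   read _ → write #, move →, go to q0
q0 | _##[1]11#10   read 1 → write _, move ←, go to q0
q0 | _#[#]_11#10   read # → write 0, move ←, go to q4
q4 | _[#]0_11#10   read # → write 0, move →, go to q3
q3 | _0[0]_11#10   read 0 → write 1, move ←, go to q3
q3 | _[0]1_11#10   read 0 → write 1, move ←, go to q3
q3 | [_]11_11#10   read _ → write _, move →, go to q2
q2 | _[1]1_11#10   read 1 → write 1, move →, go to q0
q0 | _1[1]_11#10   read 1 → write _, move ←, go to q0
q0 | _[1]__11#10
After 19 steps: state q0, head at -1, tape 1__11#10.

state q0, head at -1, tape 1__11#10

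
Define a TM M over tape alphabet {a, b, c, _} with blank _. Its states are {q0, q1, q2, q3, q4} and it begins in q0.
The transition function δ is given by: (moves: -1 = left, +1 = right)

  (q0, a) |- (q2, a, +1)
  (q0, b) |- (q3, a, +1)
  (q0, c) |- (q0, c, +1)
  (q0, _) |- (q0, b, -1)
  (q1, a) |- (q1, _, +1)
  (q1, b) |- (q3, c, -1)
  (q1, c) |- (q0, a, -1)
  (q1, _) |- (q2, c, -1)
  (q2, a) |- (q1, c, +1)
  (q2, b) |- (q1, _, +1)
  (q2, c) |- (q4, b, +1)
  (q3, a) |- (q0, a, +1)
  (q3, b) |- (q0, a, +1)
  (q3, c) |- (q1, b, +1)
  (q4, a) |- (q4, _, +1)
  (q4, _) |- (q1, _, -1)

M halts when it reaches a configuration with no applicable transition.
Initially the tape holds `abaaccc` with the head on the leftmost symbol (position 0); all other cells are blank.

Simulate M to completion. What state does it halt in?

q0 | [a]baaccc   read a → write a, move +1, go to q2
q2 | a[b]aaccc   read b → write _, move +1, go to q1
q1 | a_[a]accc   read a → write _, move +1, go to q1
q1 | a__[a]ccc   read a → write _, move +1, go to q1
q1 | a___[c]cc   read c → write a, move -1, go to q0
q0 | a__[_]acc   read _ → write b, move -1, go to q0
q0 | a_[_]bacc   read _ → write b, move -1, go to q0
q0 | a[_]bbacc   read _ → write b, move -1, go to q0
q0 | [a]bbbacc   read a → write a, move +1, go to q2
q2 | a[b]bbacc   read b → write _, move +1, go to q1
q1 | a_[b]bacc   read b → write c, move -1, go to q3
q3 | a[_]cbacc
No transition is defined for (q3, _); M halts in state q3.

q3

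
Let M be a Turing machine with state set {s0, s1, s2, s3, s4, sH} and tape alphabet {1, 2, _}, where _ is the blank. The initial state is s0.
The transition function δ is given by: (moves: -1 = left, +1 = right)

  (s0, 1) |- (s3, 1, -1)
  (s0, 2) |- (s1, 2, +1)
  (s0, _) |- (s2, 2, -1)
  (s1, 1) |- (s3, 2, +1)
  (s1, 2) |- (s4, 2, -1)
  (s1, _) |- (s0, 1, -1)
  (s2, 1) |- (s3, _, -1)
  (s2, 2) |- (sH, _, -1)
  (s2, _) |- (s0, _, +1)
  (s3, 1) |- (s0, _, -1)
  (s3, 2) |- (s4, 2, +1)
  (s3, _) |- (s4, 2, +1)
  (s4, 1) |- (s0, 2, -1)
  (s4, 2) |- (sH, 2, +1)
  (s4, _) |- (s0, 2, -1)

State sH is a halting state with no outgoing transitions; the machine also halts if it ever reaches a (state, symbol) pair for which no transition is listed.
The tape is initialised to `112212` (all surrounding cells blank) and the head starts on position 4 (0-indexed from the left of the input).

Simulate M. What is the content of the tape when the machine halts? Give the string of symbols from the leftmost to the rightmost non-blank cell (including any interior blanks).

state=s0 head=4 tape=1122[1]2   (s0,1)→(s3,1,-1)
state=s3 head=3 tape=112[2]12   (s3,2)→(s4,2,+1)
state=s4 head=4 tape=1122[1]2   (s4,1)→(s0,2,-1)
state=s0 head=3 tape=112[2]22   (s0,2)→(s1,2,+1)
state=s1 head=4 tape=1122[2]2   (s1,2)→(s4,2,-1)
state=s4 head=3 tape=112[2]22   (s4,2)→(sH,2,+1)
state=sH head=4 tape=1122[2]2
The non-blank tape span at halt is 112222.

112222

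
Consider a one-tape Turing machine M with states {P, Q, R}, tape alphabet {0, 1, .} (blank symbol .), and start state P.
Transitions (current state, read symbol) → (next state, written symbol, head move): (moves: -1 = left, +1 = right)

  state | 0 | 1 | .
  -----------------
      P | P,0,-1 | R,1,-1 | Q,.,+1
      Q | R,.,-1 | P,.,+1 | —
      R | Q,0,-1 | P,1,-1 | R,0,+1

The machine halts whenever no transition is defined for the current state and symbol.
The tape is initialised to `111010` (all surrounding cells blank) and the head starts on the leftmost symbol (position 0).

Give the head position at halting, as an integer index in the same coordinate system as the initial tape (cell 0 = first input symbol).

state=P head=0 tape=....[1]11010   (P,1)→(R,1,-1)
state=R head=-1 tape=...[.]111010   (R,.)→(R,0,+1)
state=R head=0 tape=...0[1]11010   (R,1)→(P,1,-1)
state=P head=-1 tape=...[0]111010   (P,0)→(P,0,-1)
state=P head=-2 tape=..[.]0111010   (P,.)→(Q,.,+1)
state=Q head=-1 tape=...[0]111010   (Q,0)→(R,.,-1)
state=R head=-2 tape=..[.].111010   (R,.)→(R,0,+1)
state=R head=-1 tape=..0[.]111010   (R,.)→(R,0,+1)
state=R head=0 tape=..00[1]11010   (R,1)→(P,1,-1)
state=P head=-1 tape=..0[0]111010   (P,0)→(P,0,-1)
state=P head=-2 tape=..[0]0111010   (P,0)→(P,0,-1)
state=P head=-3 tape=.[.]00111010   (P,.)→(Q,.,+1)
state=Q head=-2 tape=..[0]0111010   (Q,0)→(R,.,-1)
state=R head=-3 tape=.[.].0111010   (R,.)→(R,0,+1)
state=R head=-2 tape=.0[.]0111010   (R,.)→(R,0,+1)
state=R head=-1 tape=.00[0]111010   (R,0)→(Q,0,-1)
state=Q head=-2 tape=.0[0]0111010   (Q,0)→(R,.,-1)
state=R head=-3 tape=.[0].0111010   (R,0)→(Q,0,-1)
state=Q head=-4 tape=[.]0.0111010
At halt the head is at cell -4.

-4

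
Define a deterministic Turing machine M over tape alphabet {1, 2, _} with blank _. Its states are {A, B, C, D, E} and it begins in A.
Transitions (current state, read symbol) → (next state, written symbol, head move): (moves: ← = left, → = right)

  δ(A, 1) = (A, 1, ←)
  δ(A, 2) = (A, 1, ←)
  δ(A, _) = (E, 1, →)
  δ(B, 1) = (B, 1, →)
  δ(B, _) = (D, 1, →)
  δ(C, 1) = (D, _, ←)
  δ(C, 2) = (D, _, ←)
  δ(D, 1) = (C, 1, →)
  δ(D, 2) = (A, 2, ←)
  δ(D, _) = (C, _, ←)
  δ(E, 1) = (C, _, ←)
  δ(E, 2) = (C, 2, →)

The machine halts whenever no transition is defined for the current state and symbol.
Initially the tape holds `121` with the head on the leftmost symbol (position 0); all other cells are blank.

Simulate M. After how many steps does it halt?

5

A | ___[1]21   read 1 → write 1, move ←, go to A
A | __[_]121   read _ → write 1, move →, go to E
E | __1[1]21   read 1 → write _, move ←, go to C
C | __[1]_21   read 1 → write _, move ←, go to D
D | _[_]__21   read _ → write _, move ←, go to C
C | [_]___21
M halts after 5 transitions.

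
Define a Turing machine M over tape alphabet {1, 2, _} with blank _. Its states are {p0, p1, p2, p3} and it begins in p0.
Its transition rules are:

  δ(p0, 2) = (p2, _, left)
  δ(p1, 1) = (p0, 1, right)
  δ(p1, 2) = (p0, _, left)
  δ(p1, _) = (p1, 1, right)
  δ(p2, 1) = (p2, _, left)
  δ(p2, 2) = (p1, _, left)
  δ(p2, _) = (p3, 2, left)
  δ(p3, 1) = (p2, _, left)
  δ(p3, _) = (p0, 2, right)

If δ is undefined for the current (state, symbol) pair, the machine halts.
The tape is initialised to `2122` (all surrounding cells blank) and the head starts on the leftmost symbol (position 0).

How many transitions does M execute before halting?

30

state=p0 head=0 tape=______[2]122   (p0,2)→(p2,_,left)
state=p2 head=-1 tape=_____[_]_122   (p2,_)→(p3,2,left)
state=p3 head=-2 tape=____[_]2_122   (p3,_)→(p0,2,right)
state=p0 head=-1 tape=____2[2]_122   (p0,2)→(p2,_,left)
state=p2 head=-2 tape=____[2]__122   (p2,2)→(p1,_,left)
state=p1 head=-3 tape=___[_]___122   (p1,_)→(p1,1,right)
state=p1 head=-2 tape=___1[_]__122   (p1,_)→(p1,1,right)
state=p1 head=-1 tape=___11[_]_122   (p1,_)→(p1,1,right)
state=p1 head=0 tape=___111[_]122   (p1,_)→(p1,1,right)
state=p1 head=1 tape=___1111[1]22   (p1,1)→(p0,1,right)
state=p0 head=2 tape=___11111[2]2   (p0,2)→(p2,_,left)
state=p2 head=1 tape=___1111[1]_2   (p2,1)→(p2,_,left)
state=p2 head=0 tape=___111[1]__2   (p2,1)→(p2,_,left)
state=p2 head=-1 tape=___11[1]___2   (p2,1)→(p2,_,left)
state=p2 head=-2 tape=___1[1]____2   (p2,1)→(p2,_,left)
state=p2 head=-3 tape=___[1]_____2   (p2,1)→(p2,_,left)
state=p2 head=-4 tape=__[_]______2   (p2,_)→(p3,2,left)
state=p3 head=-5 tape=_[_]2______2   (p3,_)→(p0,2,right)
state=p0 head=-4 tape=_2[2]______2   (p0,2)→(p2,_,left)
state=p2 head=-5 tape=_[2]_______2   (p2,2)→(p1,_,left)
state=p1 head=-6 tape=[_]________2   (p1,_)→(p1,1,right)
state=p1 head=-5 tape=1[_]_______2   (p1,_)→(p1,1,right)
state=p1 head=-4 tape=11[_]______2   (p1,_)→(p1,1,right)
state=p1 head=-3 tape=111[_]_____2   (p1,_)→(p1,1,right)
state=p1 head=-2 tape=1111[_]____2   (p1,_)→(p1,1,right)
state=p1 head=-1 tape=11111[_]___2   (p1,_)→(p1,1,right)
state=p1 head=0 tape=111111[_]__2   (p1,_)→(p1,1,right)
state=p1 head=1 tape=1111111[_]_2   (p1,_)→(p1,1,right)
state=p1 head=2 tape=11111111[_]2   (p1,_)→(p1,1,right)
state=p1 head=3 tape=111111111[2]   (p1,2)→(p0,_,left)
state=p0 head=2 tape=11111111[1]_
M halts after 30 transitions.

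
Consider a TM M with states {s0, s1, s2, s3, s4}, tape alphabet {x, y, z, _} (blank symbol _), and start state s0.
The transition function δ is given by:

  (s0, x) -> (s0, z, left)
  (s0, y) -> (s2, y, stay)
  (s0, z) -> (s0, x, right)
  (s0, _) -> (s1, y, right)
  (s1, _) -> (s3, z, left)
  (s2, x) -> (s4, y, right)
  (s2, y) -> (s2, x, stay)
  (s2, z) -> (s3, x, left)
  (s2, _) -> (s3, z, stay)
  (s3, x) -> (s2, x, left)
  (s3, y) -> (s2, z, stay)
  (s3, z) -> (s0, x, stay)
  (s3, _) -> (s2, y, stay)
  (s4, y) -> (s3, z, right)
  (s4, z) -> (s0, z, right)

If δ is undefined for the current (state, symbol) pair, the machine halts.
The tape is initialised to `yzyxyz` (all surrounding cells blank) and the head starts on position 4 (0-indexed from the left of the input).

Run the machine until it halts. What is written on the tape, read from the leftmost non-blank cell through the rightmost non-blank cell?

s0 | yzyx[y]z____   read y → write y, move stay, go to s2
s2 | yzyx[y]z____   read y → write x, move stay, go to s2
s2 | yzyx[x]z____   read x → write y, move right, go to s4
s4 | yzyxy[z]____   read z → write z, move right, go to s0
s0 | yzyxyz[_]___   read _ → write y, move right, go to s1
s1 | yzyxyzy[_]__   read _ → write z, move left, go to s3
s3 | yzyxyz[y]z__   read y → write z, move stay, go to s2
s2 | yzyxyz[z]z__   read z → write x, move left, go to s3
s3 | yzyxy[z]xz__   read z → write x, move stay, go to s0
s0 | yzyxy[x]xz__   read x → write z, move left, go to s0
s0 | yzyx[y]zxz__   read y → write y, move stay, go to s2
s2 | yzyx[y]zxz__   read y → write x, move stay, go to s2
s2 | yzyx[x]zxz__   read x → write y, move right, go to s4
s4 | yzyxy[z]xz__   read z → write z, move right, go to s0
s0 | yzyxyz[x]z__   read x → write z, move left, go to s0
s0 | yzyxy[z]zz__   read z → write x, move right, go to s0
s0 | yzyxyx[z]z__   read z → write x, move right, go to s0
s0 | yzyxyxx[z]__   read z → write x, move right, go to s0
s0 | yzyxyxxx[_]_   read _ → write y, move right, go to s1
s1 | yzyxyxxxy[_]   read _ → write z, move left, go to s3
s3 | yzyxyxxx[y]z   read y → write z, move stay, go to s2
s2 | yzyxyxxx[z]z   read z → write x, move left, go to s3
s3 | yzyxyxx[x]xz   read x → write x, move left, go to s2
s2 | yzyxyx[x]xxz   read x → write y, move right, go to s4
s4 | yzyxyxy[x]xz
The non-blank tape span at halt is yzyxyxyxxz.

yzyxyxyxxz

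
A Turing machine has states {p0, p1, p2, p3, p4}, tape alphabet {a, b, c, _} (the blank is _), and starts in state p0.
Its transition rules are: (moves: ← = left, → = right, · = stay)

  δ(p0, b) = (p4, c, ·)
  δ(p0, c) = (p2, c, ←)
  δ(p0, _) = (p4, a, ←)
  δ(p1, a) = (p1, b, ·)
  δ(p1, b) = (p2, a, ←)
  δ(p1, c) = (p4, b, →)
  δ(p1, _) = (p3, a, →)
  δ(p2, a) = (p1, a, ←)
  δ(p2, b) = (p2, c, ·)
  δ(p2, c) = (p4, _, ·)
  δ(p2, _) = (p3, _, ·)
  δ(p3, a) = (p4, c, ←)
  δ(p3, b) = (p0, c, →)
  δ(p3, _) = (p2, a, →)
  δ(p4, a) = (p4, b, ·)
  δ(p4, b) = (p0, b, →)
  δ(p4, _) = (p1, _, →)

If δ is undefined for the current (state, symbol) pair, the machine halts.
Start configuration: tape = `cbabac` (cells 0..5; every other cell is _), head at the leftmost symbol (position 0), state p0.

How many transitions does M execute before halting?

23

state=p0 head=0 tape=__[c]babac   (p0,c)→(p2,c,←)
state=p2 head=-1 tape=_[_]cbabac   (p2,_)→(p3,_,·)
state=p3 head=-1 tape=_[_]cbabac   (p3,_)→(p2,a,→)
state=p2 head=0 tape=_a[c]babac   (p2,c)→(p4,_,·)
state=p4 head=0 tape=_a[_]babac   (p4,_)→(p1,_,→)
state=p1 head=1 tape=_a_[b]abac   (p1,b)→(p2,a,←)
state=p2 head=0 tape=_a[_]aabac   (p2,_)→(p3,_,·)
state=p3 head=0 tape=_a[_]aabac   (p3,_)→(p2,a,→)
state=p2 head=1 tape=_aa[a]abac   (p2,a)→(p1,a,←)
state=p1 head=0 tape=_a[a]aabac   (p1,a)→(p1,b,·)
state=p1 head=0 tape=_a[b]aabac   (p1,b)→(p2,a,←)
state=p2 head=-1 tape=_[a]aaabac   (p2,a)→(p1,a,←)
state=p1 head=-2 tape=[_]aaaabac   (p1,_)→(p3,a,→)
state=p3 head=-1 tape=a[a]aaabac   (p3,a)→(p4,c,←)
state=p4 head=-2 tape=[a]caaabac   (p4,a)→(p4,b,·)
state=p4 head=-2 tape=[b]caaabac   (p4,b)→(p0,b,→)
state=p0 head=-1 tape=b[c]aaabac   (p0,c)→(p2,c,←)
state=p2 head=-2 tape=[b]caaabac   (p2,b)→(p2,c,·)
state=p2 head=-2 tape=[c]caaabac   (p2,c)→(p4,_,·)
state=p4 head=-2 tape=[_]caaabac   (p4,_)→(p1,_,→)
state=p1 head=-1 tape=_[c]aaabac   (p1,c)→(p4,b,→)
state=p4 head=0 tape=_b[a]aabac   (p4,a)→(p4,b,·)
state=p4 head=0 tape=_b[b]aabac   (p4,b)→(p0,b,→)
state=p0 head=1 tape=_bb[a]abac
M halts after 23 transitions.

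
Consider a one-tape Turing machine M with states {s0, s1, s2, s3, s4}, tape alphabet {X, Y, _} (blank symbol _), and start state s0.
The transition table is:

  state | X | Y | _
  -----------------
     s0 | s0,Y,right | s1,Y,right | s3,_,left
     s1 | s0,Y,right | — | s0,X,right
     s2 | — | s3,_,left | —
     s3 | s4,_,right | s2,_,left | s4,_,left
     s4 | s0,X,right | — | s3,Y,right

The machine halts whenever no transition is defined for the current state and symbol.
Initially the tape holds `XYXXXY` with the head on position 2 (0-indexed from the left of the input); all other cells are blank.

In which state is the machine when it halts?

s4

state=s0 head=2 tape=XY[X]XXY___   (s0,X)→(s0,Y,right)
state=s0 head=3 tape=XYY[X]XY___   (s0,X)→(s0,Y,right)
state=s0 head=4 tape=XYYY[X]Y___   (s0,X)→(s0,Y,right)
state=s0 head=5 tape=XYYYY[Y]___   (s0,Y)→(s1,Y,right)
state=s1 head=6 tape=XYYYYY[_]__   (s1,_)→(s0,X,right)
state=s0 head=7 tape=XYYYYYX[_]_   (s0,_)→(s3,_,left)
state=s3 head=6 tape=XYYYYY[X]__   (s3,X)→(s4,_,right)
state=s4 head=7 tape=XYYYYY_[_]_   (s4,_)→(s3,Y,right)
state=s3 head=8 tape=XYYYYY_Y[_]   (s3,_)→(s4,_,left)
state=s4 head=7 tape=XYYYYY_[Y]_
No transition is defined for (s4, Y); M halts in state s4.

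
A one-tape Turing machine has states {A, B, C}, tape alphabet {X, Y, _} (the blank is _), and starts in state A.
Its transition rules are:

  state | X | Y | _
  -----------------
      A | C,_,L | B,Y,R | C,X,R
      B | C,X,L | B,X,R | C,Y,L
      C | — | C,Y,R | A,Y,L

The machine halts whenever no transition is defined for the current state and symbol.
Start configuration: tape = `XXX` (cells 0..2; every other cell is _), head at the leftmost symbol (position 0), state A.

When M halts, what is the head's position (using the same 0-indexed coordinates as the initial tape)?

state=A head=0 tape=__[X]XX   (A,X)→(C,_,L)
state=C head=-1 tape=_[_]_XX   (C,_)→(A,Y,L)
state=A head=-2 tape=[_]Y_XX   (A,_)→(C,X,R)
state=C head=-1 tape=X[Y]_XX   (C,Y)→(C,Y,R)
state=C head=0 tape=XY[_]XX   (C,_)→(A,Y,L)
state=A head=-1 tape=X[Y]YXX   (A,Y)→(B,Y,R)
state=B head=0 tape=XY[Y]XX   (B,Y)→(B,X,R)
state=B head=1 tape=XYX[X]X   (B,X)→(C,X,L)
state=C head=0 tape=XY[X]XX
At halt the head is at cell 0.

0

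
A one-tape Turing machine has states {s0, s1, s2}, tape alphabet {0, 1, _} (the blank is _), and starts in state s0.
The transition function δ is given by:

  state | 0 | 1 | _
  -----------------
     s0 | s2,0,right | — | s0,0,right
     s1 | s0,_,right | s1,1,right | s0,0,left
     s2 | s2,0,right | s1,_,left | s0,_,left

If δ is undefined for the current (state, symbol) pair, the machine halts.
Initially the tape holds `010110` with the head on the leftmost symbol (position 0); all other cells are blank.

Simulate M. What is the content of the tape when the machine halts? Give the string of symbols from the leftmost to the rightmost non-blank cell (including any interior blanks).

0_010

state=s0 head=0 tape=[0]10110   (s0,0)→(s2,0,right)
state=s2 head=1 tape=0[1]0110   (s2,1)→(s1,_,left)
state=s1 head=0 tape=[0]_0110   (s1,0)→(s0,_,right)
state=s0 head=1 tape=_[_]0110   (s0,_)→(s0,0,right)
state=s0 head=2 tape=_0[0]110   (s0,0)→(s2,0,right)
state=s2 head=3 tape=_00[1]10   (s2,1)→(s1,_,left)
state=s1 head=2 tape=_0[0]_10   (s1,0)→(s0,_,right)
state=s0 head=3 tape=_0_[_]10   (s0,_)→(s0,0,right)
state=s0 head=4 tape=_0_0[1]0
The non-blank tape span at halt is 0_010.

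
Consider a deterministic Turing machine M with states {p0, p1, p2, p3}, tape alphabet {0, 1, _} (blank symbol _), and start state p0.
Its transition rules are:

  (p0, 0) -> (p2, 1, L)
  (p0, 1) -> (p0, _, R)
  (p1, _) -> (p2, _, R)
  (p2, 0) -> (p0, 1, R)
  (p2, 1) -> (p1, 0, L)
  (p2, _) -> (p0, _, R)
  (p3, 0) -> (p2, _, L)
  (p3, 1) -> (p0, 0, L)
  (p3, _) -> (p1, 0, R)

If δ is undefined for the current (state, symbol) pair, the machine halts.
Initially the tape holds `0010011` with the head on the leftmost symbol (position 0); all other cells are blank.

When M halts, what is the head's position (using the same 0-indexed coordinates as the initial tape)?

7

state=p0 head=0 tape=_[0]010011_   (p0,0)→(p2,1,L)
state=p2 head=-1 tape=[_]1010011_   (p2,_)→(p0,_,R)
state=p0 head=0 tape=_[1]010011_   (p0,1)→(p0,_,R)
state=p0 head=1 tape=__[0]10011_   (p0,0)→(p2,1,L)
state=p2 head=0 tape=_[_]110011_   (p2,_)→(p0,_,R)
state=p0 head=1 tape=__[1]10011_   (p0,1)→(p0,_,R)
state=p0 head=2 tape=___[1]0011_   (p0,1)→(p0,_,R)
state=p0 head=3 tape=____[0]011_   (p0,0)→(p2,1,L)
state=p2 head=2 tape=___[_]1011_   (p2,_)→(p0,_,R)
state=p0 head=3 tape=____[1]011_   (p0,1)→(p0,_,R)
state=p0 head=4 tape=_____[0]11_   (p0,0)→(p2,1,L)
state=p2 head=3 tape=____[_]111_   (p2,_)→(p0,_,R)
state=p0 head=4 tape=_____[1]11_   (p0,1)→(p0,_,R)
state=p0 head=5 tape=______[1]1_   (p0,1)→(p0,_,R)
state=p0 head=6 tape=_______[1]_   (p0,1)→(p0,_,R)
state=p0 head=7 tape=________[_]
At halt the head is at cell 7.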